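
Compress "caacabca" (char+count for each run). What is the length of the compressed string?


Input: caacabca
Runs:
  'c' x 1 => "c1"
  'a' x 2 => "a2"
  'c' x 1 => "c1"
  'a' x 1 => "a1"
  'b' x 1 => "b1"
  'c' x 1 => "c1"
  'a' x 1 => "a1"
Compressed: "c1a2c1a1b1c1a1"
Compressed length: 14

14


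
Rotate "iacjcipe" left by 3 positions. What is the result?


Input: "iacjcipe", rotate left by 3
First 3 characters: "iac"
Remaining characters: "jcipe"
Concatenate remaining + first: "jcipe" + "iac" = "jcipeiac"

jcipeiac


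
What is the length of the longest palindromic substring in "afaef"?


Input: "afaef"
Checking substrings for palindromes:
  [0:3] "afa" (len 3) => palindrome
Longest palindromic substring: "afa" with length 3

3


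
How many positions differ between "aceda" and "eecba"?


Comparing "aceda" and "eecba" position by position:
  Position 0: 'a' vs 'e' => DIFFER
  Position 1: 'c' vs 'e' => DIFFER
  Position 2: 'e' vs 'c' => DIFFER
  Position 3: 'd' vs 'b' => DIFFER
  Position 4: 'a' vs 'a' => same
Positions that differ: 4

4


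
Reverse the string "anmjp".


Input: anmjp
Reading characters right to left:
  Position 4: 'p'
  Position 3: 'j'
  Position 2: 'm'
  Position 1: 'n'
  Position 0: 'a'
Reversed: pjmna

pjmna


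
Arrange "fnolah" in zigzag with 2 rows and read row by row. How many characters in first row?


Zigzag "fnolah" into 2 rows:
Placing characters:
  'f' => row 0
  'n' => row 1
  'o' => row 0
  'l' => row 1
  'a' => row 0
  'h' => row 1
Rows:
  Row 0: "foa"
  Row 1: "nlh"
First row length: 3

3


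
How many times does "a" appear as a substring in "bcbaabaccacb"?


Searching for "a" in "bcbaabaccacb"
Scanning each position:
  Position 0: "b" => no
  Position 1: "c" => no
  Position 2: "b" => no
  Position 3: "a" => MATCH
  Position 4: "a" => MATCH
  Position 5: "b" => no
  Position 6: "a" => MATCH
  Position 7: "c" => no
  Position 8: "c" => no
  Position 9: "a" => MATCH
  Position 10: "c" => no
  Position 11: "b" => no
Total occurrences: 4

4


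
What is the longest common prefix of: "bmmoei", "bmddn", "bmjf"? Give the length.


Words: bmmoei, bmddn, bmjf
  Position 0: all 'b' => match
  Position 1: all 'm' => match
  Position 2: ('m', 'd', 'j') => mismatch, stop
LCP = "bm" (length 2)

2


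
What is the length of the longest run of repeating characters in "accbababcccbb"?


Input: "accbababcccbb"
Scanning for longest run:
  Position 1 ('c'): new char, reset run to 1
  Position 2 ('c'): continues run of 'c', length=2
  Position 3 ('b'): new char, reset run to 1
  Position 4 ('a'): new char, reset run to 1
  Position 5 ('b'): new char, reset run to 1
  Position 6 ('a'): new char, reset run to 1
  Position 7 ('b'): new char, reset run to 1
  Position 8 ('c'): new char, reset run to 1
  Position 9 ('c'): continues run of 'c', length=2
  Position 10 ('c'): continues run of 'c', length=3
  Position 11 ('b'): new char, reset run to 1
  Position 12 ('b'): continues run of 'b', length=2
Longest run: 'c' with length 3

3


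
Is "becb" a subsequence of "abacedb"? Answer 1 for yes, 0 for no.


Check if "becb" is a subsequence of "abacedb"
Greedy scan:
  Position 0 ('a'): no match needed
  Position 1 ('b'): matches sub[0] = 'b'
  Position 2 ('a'): no match needed
  Position 3 ('c'): no match needed
  Position 4 ('e'): matches sub[1] = 'e'
  Position 5 ('d'): no match needed
  Position 6 ('b'): no match needed
Only matched 2/4 characters => not a subsequence

0


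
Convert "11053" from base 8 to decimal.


Input: "11053" in base 8
Positional expansion:
  Digit '1' (value 1) x 8^4 = 4096
  Digit '1' (value 1) x 8^3 = 512
  Digit '0' (value 0) x 8^2 = 0
  Digit '5' (value 5) x 8^1 = 40
  Digit '3' (value 3) x 8^0 = 3
Sum = 4651

4651


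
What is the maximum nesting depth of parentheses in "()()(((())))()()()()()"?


Input: "()()(((())))()()()()()"
Tracking depth:
  Position 0 '(': depth becomes 1
  Position 1 ')': depth becomes 0
  Position 2 '(': depth becomes 1
  Position 3 ')': depth becomes 0
  Position 4 '(': depth becomes 1
  Position 5 '(': depth becomes 2
  Position 6 '(': depth becomes 3
  Position 7 '(': depth becomes 4
  Position 8 ')': depth becomes 3
  Position 9 ')': depth becomes 2
  Position 10 ')': depth becomes 1
  Position 11 ')': depth becomes 0
  Position 12 '(': depth becomes 1
  Position 13 ')': depth becomes 0
  Position 14 '(': depth becomes 1
  Position 15 ')': depth becomes 0
  Position 16 '(': depth becomes 1
  Position 17 ')': depth becomes 0
  Position 18 '(': depth becomes 1
  Position 19 ')': depth becomes 0
  Position 20 '(': depth becomes 1
  Position 21 ')': depth becomes 0
Maximum depth reached: 4

4


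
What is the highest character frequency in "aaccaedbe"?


Input: aaccaedbe
Character counts:
  'a': 3
  'b': 1
  'c': 2
  'd': 1
  'e': 2
Maximum frequency: 3

3


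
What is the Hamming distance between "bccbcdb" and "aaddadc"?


Comparing "bccbcdb" and "aaddadc" position by position:
  Position 0: 'b' vs 'a' => differ
  Position 1: 'c' vs 'a' => differ
  Position 2: 'c' vs 'd' => differ
  Position 3: 'b' vs 'd' => differ
  Position 4: 'c' vs 'a' => differ
  Position 5: 'd' vs 'd' => same
  Position 6: 'b' vs 'c' => differ
Total differences (Hamming distance): 6

6


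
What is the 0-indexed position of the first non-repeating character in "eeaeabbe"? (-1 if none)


Input: eeaeabbe
Character frequencies:
  'a': 2
  'b': 2
  'e': 4
Scanning left to right for freq == 1:
  Position 0 ('e'): freq=4, skip
  Position 1 ('e'): freq=4, skip
  Position 2 ('a'): freq=2, skip
  Position 3 ('e'): freq=4, skip
  Position 4 ('a'): freq=2, skip
  Position 5 ('b'): freq=2, skip
  Position 6 ('b'): freq=2, skip
  Position 7 ('e'): freq=4, skip
  No unique character found => answer = -1

-1


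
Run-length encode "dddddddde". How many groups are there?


Input: dddddddde
Scanning for consecutive runs:
  Group 1: 'd' x 8 (positions 0-7)
  Group 2: 'e' x 1 (positions 8-8)
Total groups: 2

2


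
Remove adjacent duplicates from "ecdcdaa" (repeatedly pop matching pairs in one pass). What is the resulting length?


Input: ecdcdaa
Stack-based adjacent duplicate removal:
  Read 'e': push. Stack: e
  Read 'c': push. Stack: ec
  Read 'd': push. Stack: ecd
  Read 'c': push. Stack: ecdc
  Read 'd': push. Stack: ecdcd
  Read 'a': push. Stack: ecdcda
  Read 'a': matches stack top 'a' => pop. Stack: ecdcd
Final stack: "ecdcd" (length 5)

5


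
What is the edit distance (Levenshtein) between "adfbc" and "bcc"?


Computing edit distance: "adfbc" -> "bcc"
DP table:
           b    c    c
      0    1    2    3
  a   1    1    2    3
  d   2    2    2    3
  f   3    3    3    3
  b   4    3    4    4
  c   5    4    3    4
Edit distance = dp[5][3] = 4

4


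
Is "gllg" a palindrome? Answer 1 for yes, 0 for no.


Input: gllg
Reversed: gllg
  Compare pos 0 ('g') with pos 3 ('g'): match
  Compare pos 1 ('l') with pos 2 ('l'): match
Result: palindrome

1


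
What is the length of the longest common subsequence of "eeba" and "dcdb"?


LCS of "eeba" and "dcdb"
DP table:
           d    c    d    b
      0    0    0    0    0
  e   0    0    0    0    0
  e   0    0    0    0    0
  b   0    0    0    0    1
  a   0    0    0    0    1
LCS length = dp[4][4] = 1

1


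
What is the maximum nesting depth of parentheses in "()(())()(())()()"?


Input: "()(())()(())()()"
Tracking depth:
  Position 0 '(': depth becomes 1
  Position 1 ')': depth becomes 0
  Position 2 '(': depth becomes 1
  Position 3 '(': depth becomes 2
  Position 4 ')': depth becomes 1
  Position 5 ')': depth becomes 0
  Position 6 '(': depth becomes 1
  Position 7 ')': depth becomes 0
  Position 8 '(': depth becomes 1
  Position 9 '(': depth becomes 2
  Position 10 ')': depth becomes 1
  Position 11 ')': depth becomes 0
  Position 12 '(': depth becomes 1
  Position 13 ')': depth becomes 0
  Position 14 '(': depth becomes 1
  Position 15 ')': depth becomes 0
Maximum depth reached: 2

2


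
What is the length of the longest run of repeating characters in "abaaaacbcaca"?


Input: "abaaaacbcaca"
Scanning for longest run:
  Position 1 ('b'): new char, reset run to 1
  Position 2 ('a'): new char, reset run to 1
  Position 3 ('a'): continues run of 'a', length=2
  Position 4 ('a'): continues run of 'a', length=3
  Position 5 ('a'): continues run of 'a', length=4
  Position 6 ('c'): new char, reset run to 1
  Position 7 ('b'): new char, reset run to 1
  Position 8 ('c'): new char, reset run to 1
  Position 9 ('a'): new char, reset run to 1
  Position 10 ('c'): new char, reset run to 1
  Position 11 ('a'): new char, reset run to 1
Longest run: 'a' with length 4

4


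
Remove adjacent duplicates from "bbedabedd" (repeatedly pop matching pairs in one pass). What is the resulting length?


Input: bbedabedd
Stack-based adjacent duplicate removal:
  Read 'b': push. Stack: b
  Read 'b': matches stack top 'b' => pop. Stack: (empty)
  Read 'e': push. Stack: e
  Read 'd': push. Stack: ed
  Read 'a': push. Stack: eda
  Read 'b': push. Stack: edab
  Read 'e': push. Stack: edabe
  Read 'd': push. Stack: edabed
  Read 'd': matches stack top 'd' => pop. Stack: edabe
Final stack: "edabe" (length 5)

5


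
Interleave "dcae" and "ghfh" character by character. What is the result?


Interleaving "dcae" and "ghfh":
  Position 0: 'd' from first, 'g' from second => "dg"
  Position 1: 'c' from first, 'h' from second => "ch"
  Position 2: 'a' from first, 'f' from second => "af"
  Position 3: 'e' from first, 'h' from second => "eh"
Result: dgchafeh

dgchafeh


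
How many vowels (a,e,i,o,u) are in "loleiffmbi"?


Input: loleiffmbi
Checking each character:
  'l' at position 0: consonant
  'o' at position 1: vowel (running total: 1)
  'l' at position 2: consonant
  'e' at position 3: vowel (running total: 2)
  'i' at position 4: vowel (running total: 3)
  'f' at position 5: consonant
  'f' at position 6: consonant
  'm' at position 7: consonant
  'b' at position 8: consonant
  'i' at position 9: vowel (running total: 4)
Total vowels: 4

4


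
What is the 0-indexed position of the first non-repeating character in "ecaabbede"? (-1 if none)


Input: ecaabbede
Character frequencies:
  'a': 2
  'b': 2
  'c': 1
  'd': 1
  'e': 3
Scanning left to right for freq == 1:
  Position 0 ('e'): freq=3, skip
  Position 1 ('c'): unique! => answer = 1

1


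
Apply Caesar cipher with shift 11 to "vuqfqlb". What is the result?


Caesar cipher: shift "vuqfqlb" by 11
  'v' (pos 21) + 11 = pos 6 = 'g'
  'u' (pos 20) + 11 = pos 5 = 'f'
  'q' (pos 16) + 11 = pos 1 = 'b'
  'f' (pos 5) + 11 = pos 16 = 'q'
  'q' (pos 16) + 11 = pos 1 = 'b'
  'l' (pos 11) + 11 = pos 22 = 'w'
  'b' (pos 1) + 11 = pos 12 = 'm'
Result: gfbqbwm

gfbqbwm


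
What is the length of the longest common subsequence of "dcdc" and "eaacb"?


LCS of "dcdc" and "eaacb"
DP table:
           e    a    a    c    b
      0    0    0    0    0    0
  d   0    0    0    0    0    0
  c   0    0    0    0    1    1
  d   0    0    0    0    1    1
  c   0    0    0    0    1    1
LCS length = dp[4][5] = 1

1


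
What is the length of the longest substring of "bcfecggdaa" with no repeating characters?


Input: "bcfecggdaa"
Sliding window (track last position of each char):
  Position 0 ('b'): window [0,0] length 1 -- new best
  Position 1 ('c'): window [0,1] length 2 -- new best
  Position 2 ('f'): window [0,2] length 3 -- new best
  Position 3 ('e'): window [0,3] length 4 -- new best
  Position 4 ('c'): repeat (last at 1), move window start to 2
  Position 4 ('c'): window [2,4] length 3
  Position 5 ('g'): window [2,5] length 4
  Position 6 ('g'): repeat (last at 5), move window start to 6
  Position 6 ('g'): window [6,6] length 1
  Position 7 ('d'): window [6,7] length 2
  Position 8 ('a'): window [6,8] length 3
  Position 9 ('a'): repeat (last at 8), move window start to 9
  Position 9 ('a'): window [9,9] length 1
Longest substring with no repeats: "bcfe" with length 4

4


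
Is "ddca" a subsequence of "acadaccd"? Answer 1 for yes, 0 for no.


Check if "ddca" is a subsequence of "acadaccd"
Greedy scan:
  Position 0 ('a'): no match needed
  Position 1 ('c'): no match needed
  Position 2 ('a'): no match needed
  Position 3 ('d'): matches sub[0] = 'd'
  Position 4 ('a'): no match needed
  Position 5 ('c'): no match needed
  Position 6 ('c'): no match needed
  Position 7 ('d'): matches sub[1] = 'd'
Only matched 2/4 characters => not a subsequence

0


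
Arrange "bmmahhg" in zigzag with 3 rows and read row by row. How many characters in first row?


Zigzag "bmmahhg" into 3 rows:
Placing characters:
  'b' => row 0
  'm' => row 1
  'm' => row 2
  'a' => row 1
  'h' => row 0
  'h' => row 1
  'g' => row 2
Rows:
  Row 0: "bh"
  Row 1: "mah"
  Row 2: "mg"
First row length: 2

2


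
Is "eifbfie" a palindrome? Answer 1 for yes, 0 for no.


Input: eifbfie
Reversed: eifbfie
  Compare pos 0 ('e') with pos 6 ('e'): match
  Compare pos 1 ('i') with pos 5 ('i'): match
  Compare pos 2 ('f') with pos 4 ('f'): match
Result: palindrome

1


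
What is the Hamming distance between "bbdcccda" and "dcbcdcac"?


Comparing "bbdcccda" and "dcbcdcac" position by position:
  Position 0: 'b' vs 'd' => differ
  Position 1: 'b' vs 'c' => differ
  Position 2: 'd' vs 'b' => differ
  Position 3: 'c' vs 'c' => same
  Position 4: 'c' vs 'd' => differ
  Position 5: 'c' vs 'c' => same
  Position 6: 'd' vs 'a' => differ
  Position 7: 'a' vs 'c' => differ
Total differences (Hamming distance): 6

6


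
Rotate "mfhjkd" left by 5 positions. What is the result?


Input: "mfhjkd", rotate left by 5
First 5 characters: "mfhjk"
Remaining characters: "d"
Concatenate remaining + first: "d" + "mfhjk" = "dmfhjk"

dmfhjk


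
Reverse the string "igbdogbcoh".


Input: igbdogbcoh
Reading characters right to left:
  Position 9: 'h'
  Position 8: 'o'
  Position 7: 'c'
  Position 6: 'b'
  Position 5: 'g'
  Position 4: 'o'
  Position 3: 'd'
  Position 2: 'b'
  Position 1: 'g'
  Position 0: 'i'
Reversed: hocbgodbgi

hocbgodbgi


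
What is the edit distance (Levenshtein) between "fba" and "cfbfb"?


Computing edit distance: "fba" -> "cfbfb"
DP table:
           c    f    b    f    b
      0    1    2    3    4    5
  f   1    1    1    2    3    4
  b   2    2    2    1    2    3
  a   3    3    3    2    2    3
Edit distance = dp[3][5] = 3

3


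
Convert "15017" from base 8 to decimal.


Input: "15017" in base 8
Positional expansion:
  Digit '1' (value 1) x 8^4 = 4096
  Digit '5' (value 5) x 8^3 = 2560
  Digit '0' (value 0) x 8^2 = 0
  Digit '1' (value 1) x 8^1 = 8
  Digit '7' (value 7) x 8^0 = 7
Sum = 6671

6671


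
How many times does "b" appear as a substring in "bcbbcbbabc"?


Searching for "b" in "bcbbcbbabc"
Scanning each position:
  Position 0: "b" => MATCH
  Position 1: "c" => no
  Position 2: "b" => MATCH
  Position 3: "b" => MATCH
  Position 4: "c" => no
  Position 5: "b" => MATCH
  Position 6: "b" => MATCH
  Position 7: "a" => no
  Position 8: "b" => MATCH
  Position 9: "c" => no
Total occurrences: 6

6


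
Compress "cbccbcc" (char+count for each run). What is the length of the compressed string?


Input: cbccbcc
Runs:
  'c' x 1 => "c1"
  'b' x 1 => "b1"
  'c' x 2 => "c2"
  'b' x 1 => "b1"
  'c' x 2 => "c2"
Compressed: "c1b1c2b1c2"
Compressed length: 10

10


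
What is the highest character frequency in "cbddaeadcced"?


Input: cbddaeadcced
Character counts:
  'a': 2
  'b': 1
  'c': 3
  'd': 4
  'e': 2
Maximum frequency: 4

4


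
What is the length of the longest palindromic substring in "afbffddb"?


Input: "afbffddb"
Checking substrings for palindromes:
  [1:4] "fbf" (len 3) => palindrome
  [3:5] "ff" (len 2) => palindrome
  [5:7] "dd" (len 2) => palindrome
Longest palindromic substring: "fbf" with length 3

3


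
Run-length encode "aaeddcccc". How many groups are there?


Input: aaeddcccc
Scanning for consecutive runs:
  Group 1: 'a' x 2 (positions 0-1)
  Group 2: 'e' x 1 (positions 2-2)
  Group 3: 'd' x 2 (positions 3-4)
  Group 4: 'c' x 4 (positions 5-8)
Total groups: 4

4


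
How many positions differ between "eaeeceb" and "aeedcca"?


Comparing "eaeeceb" and "aeedcca" position by position:
  Position 0: 'e' vs 'a' => DIFFER
  Position 1: 'a' vs 'e' => DIFFER
  Position 2: 'e' vs 'e' => same
  Position 3: 'e' vs 'd' => DIFFER
  Position 4: 'c' vs 'c' => same
  Position 5: 'e' vs 'c' => DIFFER
  Position 6: 'b' vs 'a' => DIFFER
Positions that differ: 5

5


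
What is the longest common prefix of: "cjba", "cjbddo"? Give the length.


Words: cjba, cjbddo
  Position 0: all 'c' => match
  Position 1: all 'j' => match
  Position 2: all 'b' => match
  Position 3: ('a', 'd') => mismatch, stop
LCP = "cjb" (length 3)

3


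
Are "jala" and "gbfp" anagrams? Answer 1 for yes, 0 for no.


Strings: "jala", "gbfp"
Sorted first:  aajl
Sorted second: bfgp
Differ at position 0: 'a' vs 'b' => not anagrams

0


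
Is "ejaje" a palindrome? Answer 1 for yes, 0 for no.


Input: ejaje
Reversed: ejaje
  Compare pos 0 ('e') with pos 4 ('e'): match
  Compare pos 1 ('j') with pos 3 ('j'): match
Result: palindrome

1


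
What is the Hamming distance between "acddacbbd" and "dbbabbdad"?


Comparing "acddacbbd" and "dbbabbdad" position by position:
  Position 0: 'a' vs 'd' => differ
  Position 1: 'c' vs 'b' => differ
  Position 2: 'd' vs 'b' => differ
  Position 3: 'd' vs 'a' => differ
  Position 4: 'a' vs 'b' => differ
  Position 5: 'c' vs 'b' => differ
  Position 6: 'b' vs 'd' => differ
  Position 7: 'b' vs 'a' => differ
  Position 8: 'd' vs 'd' => same
Total differences (Hamming distance): 8

8


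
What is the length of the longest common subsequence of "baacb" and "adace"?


LCS of "baacb" and "adace"
DP table:
           a    d    a    c    e
      0    0    0    0    0    0
  b   0    0    0    0    0    0
  a   0    1    1    1    1    1
  a   0    1    1    2    2    2
  c   0    1    1    2    3    3
  b   0    1    1    2    3    3
LCS length = dp[5][5] = 3

3


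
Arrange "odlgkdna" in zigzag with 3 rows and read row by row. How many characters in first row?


Zigzag "odlgkdna" into 3 rows:
Placing characters:
  'o' => row 0
  'd' => row 1
  'l' => row 2
  'g' => row 1
  'k' => row 0
  'd' => row 1
  'n' => row 2
  'a' => row 1
Rows:
  Row 0: "ok"
  Row 1: "dgda"
  Row 2: "ln"
First row length: 2

2


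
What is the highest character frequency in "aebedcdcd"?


Input: aebedcdcd
Character counts:
  'a': 1
  'b': 1
  'c': 2
  'd': 3
  'e': 2
Maximum frequency: 3

3


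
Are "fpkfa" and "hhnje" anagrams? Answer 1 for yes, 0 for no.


Strings: "fpkfa", "hhnje"
Sorted first:  affkp
Sorted second: ehhjn
Differ at position 0: 'a' vs 'e' => not anagrams

0


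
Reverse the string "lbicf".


Input: lbicf
Reading characters right to left:
  Position 4: 'f'
  Position 3: 'c'
  Position 2: 'i'
  Position 1: 'b'
  Position 0: 'l'
Reversed: fcibl

fcibl


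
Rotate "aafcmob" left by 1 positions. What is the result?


Input: "aafcmob", rotate left by 1
First 1 characters: "a"
Remaining characters: "afcmob"
Concatenate remaining + first: "afcmob" + "a" = "afcmoba"

afcmoba


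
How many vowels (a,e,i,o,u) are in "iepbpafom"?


Input: iepbpafom
Checking each character:
  'i' at position 0: vowel (running total: 1)
  'e' at position 1: vowel (running total: 2)
  'p' at position 2: consonant
  'b' at position 3: consonant
  'p' at position 4: consonant
  'a' at position 5: vowel (running total: 3)
  'f' at position 6: consonant
  'o' at position 7: vowel (running total: 4)
  'm' at position 8: consonant
Total vowels: 4

4


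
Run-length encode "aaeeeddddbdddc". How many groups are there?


Input: aaeeeddddbdddc
Scanning for consecutive runs:
  Group 1: 'a' x 2 (positions 0-1)
  Group 2: 'e' x 3 (positions 2-4)
  Group 3: 'd' x 4 (positions 5-8)
  Group 4: 'b' x 1 (positions 9-9)
  Group 5: 'd' x 3 (positions 10-12)
  Group 6: 'c' x 1 (positions 13-13)
Total groups: 6

6


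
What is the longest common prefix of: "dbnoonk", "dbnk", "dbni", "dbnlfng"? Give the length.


Words: dbnoonk, dbnk, dbni, dbnlfng
  Position 0: all 'd' => match
  Position 1: all 'b' => match
  Position 2: all 'n' => match
  Position 3: ('o', 'k', 'i', 'l') => mismatch, stop
LCP = "dbn" (length 3)

3


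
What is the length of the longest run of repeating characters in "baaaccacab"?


Input: "baaaccacab"
Scanning for longest run:
  Position 1 ('a'): new char, reset run to 1
  Position 2 ('a'): continues run of 'a', length=2
  Position 3 ('a'): continues run of 'a', length=3
  Position 4 ('c'): new char, reset run to 1
  Position 5 ('c'): continues run of 'c', length=2
  Position 6 ('a'): new char, reset run to 1
  Position 7 ('c'): new char, reset run to 1
  Position 8 ('a'): new char, reset run to 1
  Position 9 ('b'): new char, reset run to 1
Longest run: 'a' with length 3

3


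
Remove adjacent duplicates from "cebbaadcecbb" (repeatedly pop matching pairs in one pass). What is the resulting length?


Input: cebbaadcecbb
Stack-based adjacent duplicate removal:
  Read 'c': push. Stack: c
  Read 'e': push. Stack: ce
  Read 'b': push. Stack: ceb
  Read 'b': matches stack top 'b' => pop. Stack: ce
  Read 'a': push. Stack: cea
  Read 'a': matches stack top 'a' => pop. Stack: ce
  Read 'd': push. Stack: ced
  Read 'c': push. Stack: cedc
  Read 'e': push. Stack: cedce
  Read 'c': push. Stack: cedcec
  Read 'b': push. Stack: cedcecb
  Read 'b': matches stack top 'b' => pop. Stack: cedcec
Final stack: "cedcec" (length 6)

6


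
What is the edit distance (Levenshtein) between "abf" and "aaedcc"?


Computing edit distance: "abf" -> "aaedcc"
DP table:
           a    a    e    d    c    c
      0    1    2    3    4    5    6
  a   1    0    1    2    3    4    5
  b   2    1    1    2    3    4    5
  f   3    2    2    2    3    4    5
Edit distance = dp[3][6] = 5

5


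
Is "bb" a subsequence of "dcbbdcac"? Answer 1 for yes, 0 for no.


Check if "bb" is a subsequence of "dcbbdcac"
Greedy scan:
  Position 0 ('d'): no match needed
  Position 1 ('c'): no match needed
  Position 2 ('b'): matches sub[0] = 'b'
  Position 3 ('b'): matches sub[1] = 'b'
  Position 4 ('d'): no match needed
  Position 5 ('c'): no match needed
  Position 6 ('a'): no match needed
  Position 7 ('c'): no match needed
All 2 characters matched => is a subsequence

1


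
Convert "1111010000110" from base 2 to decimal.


Input: "1111010000110" in base 2
Positional expansion:
  Digit '1' (value 1) x 2^12 = 4096
  Digit '1' (value 1) x 2^11 = 2048
  Digit '1' (value 1) x 2^10 = 1024
  Digit '1' (value 1) x 2^9 = 512
  Digit '0' (value 0) x 2^8 = 0
  Digit '1' (value 1) x 2^7 = 128
  Digit '0' (value 0) x 2^6 = 0
  Digit '0' (value 0) x 2^5 = 0
  Digit '0' (value 0) x 2^4 = 0
  Digit '0' (value 0) x 2^3 = 0
  Digit '1' (value 1) x 2^2 = 4
  Digit '1' (value 1) x 2^1 = 2
  Digit '0' (value 0) x 2^0 = 0
Sum = 7814

7814


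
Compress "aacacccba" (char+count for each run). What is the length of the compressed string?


Input: aacacccba
Runs:
  'a' x 2 => "a2"
  'c' x 1 => "c1"
  'a' x 1 => "a1"
  'c' x 3 => "c3"
  'b' x 1 => "b1"
  'a' x 1 => "a1"
Compressed: "a2c1a1c3b1a1"
Compressed length: 12

12


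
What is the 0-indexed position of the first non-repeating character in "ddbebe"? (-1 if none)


Input: ddbebe
Character frequencies:
  'b': 2
  'd': 2
  'e': 2
Scanning left to right for freq == 1:
  Position 0 ('d'): freq=2, skip
  Position 1 ('d'): freq=2, skip
  Position 2 ('b'): freq=2, skip
  Position 3 ('e'): freq=2, skip
  Position 4 ('b'): freq=2, skip
  Position 5 ('e'): freq=2, skip
  No unique character found => answer = -1

-1


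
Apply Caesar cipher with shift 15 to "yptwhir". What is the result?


Caesar cipher: shift "yptwhir" by 15
  'y' (pos 24) + 15 = pos 13 = 'n'
  'p' (pos 15) + 15 = pos 4 = 'e'
  't' (pos 19) + 15 = pos 8 = 'i'
  'w' (pos 22) + 15 = pos 11 = 'l'
  'h' (pos 7) + 15 = pos 22 = 'w'
  'i' (pos 8) + 15 = pos 23 = 'x'
  'r' (pos 17) + 15 = pos 6 = 'g'
Result: neilwxg

neilwxg


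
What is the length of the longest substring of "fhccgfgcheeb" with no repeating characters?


Input: "fhccgfgcheeb"
Sliding window (track last position of each char):
  Position 0 ('f'): window [0,0] length 1 -- new best
  Position 1 ('h'): window [0,1] length 2 -- new best
  Position 2 ('c'): window [0,2] length 3 -- new best
  Position 3 ('c'): repeat (last at 2), move window start to 3
  Position 3 ('c'): window [3,3] length 1
  Position 4 ('g'): window [3,4] length 2
  Position 5 ('f'): window [3,5] length 3
  Position 6 ('g'): repeat (last at 4), move window start to 5
  Position 6 ('g'): window [5,6] length 2
  Position 7 ('c'): window [5,7] length 3
  Position 8 ('h'): window [5,8] length 4 -- new best
  Position 9 ('e'): window [5,9] length 5 -- new best
  Position 10 ('e'): repeat (last at 9), move window start to 10
  Position 10 ('e'): window [10,10] length 1
  Position 11 ('b'): window [10,11] length 2
Longest substring with no repeats: "fgche" with length 5

5


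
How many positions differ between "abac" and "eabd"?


Comparing "abac" and "eabd" position by position:
  Position 0: 'a' vs 'e' => DIFFER
  Position 1: 'b' vs 'a' => DIFFER
  Position 2: 'a' vs 'b' => DIFFER
  Position 3: 'c' vs 'd' => DIFFER
Positions that differ: 4

4


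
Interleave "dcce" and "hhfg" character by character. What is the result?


Interleaving "dcce" and "hhfg":
  Position 0: 'd' from first, 'h' from second => "dh"
  Position 1: 'c' from first, 'h' from second => "ch"
  Position 2: 'c' from first, 'f' from second => "cf"
  Position 3: 'e' from first, 'g' from second => "eg"
Result: dhchcfeg

dhchcfeg


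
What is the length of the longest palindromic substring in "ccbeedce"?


Input: "ccbeedce"
Checking substrings for palindromes:
  [0:2] "cc" (len 2) => palindrome
  [3:5] "ee" (len 2) => palindrome
Longest palindromic substring: "cc" with length 2

2


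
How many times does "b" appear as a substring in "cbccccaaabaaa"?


Searching for "b" in "cbccccaaabaaa"
Scanning each position:
  Position 0: "c" => no
  Position 1: "b" => MATCH
  Position 2: "c" => no
  Position 3: "c" => no
  Position 4: "c" => no
  Position 5: "c" => no
  Position 6: "a" => no
  Position 7: "a" => no
  Position 8: "a" => no
  Position 9: "b" => MATCH
  Position 10: "a" => no
  Position 11: "a" => no
  Position 12: "a" => no
Total occurrences: 2

2


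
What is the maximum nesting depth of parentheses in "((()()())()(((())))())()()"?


Input: "((()()())()(((())))())()()"
Tracking depth:
  Position 0 '(': depth becomes 1
  Position 1 '(': depth becomes 2
  Position 2 '(': depth becomes 3
  Position 3 ')': depth becomes 2
  Position 4 '(': depth becomes 3
  Position 5 ')': depth becomes 2
  Position 6 '(': depth becomes 3
  Position 7 ')': depth becomes 2
  Position 8 ')': depth becomes 1
  Position 9 '(': depth becomes 2
  Position 10 ')': depth becomes 1
  Position 11 '(': depth becomes 2
  Position 12 '(': depth becomes 3
  Position 13 '(': depth becomes 4
  Position 14 '(': depth becomes 5
  Position 15 ')': depth becomes 4
  Position 16 ')': depth becomes 3
  Position 17 ')': depth becomes 2
  Position 18 ')': depth becomes 1
  Position 19 '(': depth becomes 2
  Position 20 ')': depth becomes 1
  Position 21 ')': depth becomes 0
  Position 22 '(': depth becomes 1
  Position 23 ')': depth becomes 0
  Position 24 '(': depth becomes 1
  Position 25 ')': depth becomes 0
Maximum depth reached: 5

5


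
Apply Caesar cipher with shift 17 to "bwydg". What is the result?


Caesar cipher: shift "bwydg" by 17
  'b' (pos 1) + 17 = pos 18 = 's'
  'w' (pos 22) + 17 = pos 13 = 'n'
  'y' (pos 24) + 17 = pos 15 = 'p'
  'd' (pos 3) + 17 = pos 20 = 'u'
  'g' (pos 6) + 17 = pos 23 = 'x'
Result: snpux

snpux


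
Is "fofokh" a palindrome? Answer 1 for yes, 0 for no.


Input: fofokh
Reversed: hkofof
  Compare pos 0 ('f') with pos 5 ('h'): MISMATCH
  Compare pos 1 ('o') with pos 4 ('k'): MISMATCH
  Compare pos 2 ('f') with pos 3 ('o'): MISMATCH
Result: not a palindrome

0


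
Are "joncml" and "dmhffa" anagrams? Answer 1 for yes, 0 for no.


Strings: "joncml", "dmhffa"
Sorted first:  cjlmno
Sorted second: adffhm
Differ at position 0: 'c' vs 'a' => not anagrams

0


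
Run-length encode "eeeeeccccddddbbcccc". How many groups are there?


Input: eeeeeccccddddbbcccc
Scanning for consecutive runs:
  Group 1: 'e' x 5 (positions 0-4)
  Group 2: 'c' x 4 (positions 5-8)
  Group 3: 'd' x 4 (positions 9-12)
  Group 4: 'b' x 2 (positions 13-14)
  Group 5: 'c' x 4 (positions 15-18)
Total groups: 5

5


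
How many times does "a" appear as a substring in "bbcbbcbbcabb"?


Searching for "a" in "bbcbbcbbcabb"
Scanning each position:
  Position 0: "b" => no
  Position 1: "b" => no
  Position 2: "c" => no
  Position 3: "b" => no
  Position 4: "b" => no
  Position 5: "c" => no
  Position 6: "b" => no
  Position 7: "b" => no
  Position 8: "c" => no
  Position 9: "a" => MATCH
  Position 10: "b" => no
  Position 11: "b" => no
Total occurrences: 1

1


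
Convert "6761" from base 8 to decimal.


Input: "6761" in base 8
Positional expansion:
  Digit '6' (value 6) x 8^3 = 3072
  Digit '7' (value 7) x 8^2 = 448
  Digit '6' (value 6) x 8^1 = 48
  Digit '1' (value 1) x 8^0 = 1
Sum = 3569

3569


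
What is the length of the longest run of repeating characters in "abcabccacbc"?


Input: "abcabccacbc"
Scanning for longest run:
  Position 1 ('b'): new char, reset run to 1
  Position 2 ('c'): new char, reset run to 1
  Position 3 ('a'): new char, reset run to 1
  Position 4 ('b'): new char, reset run to 1
  Position 5 ('c'): new char, reset run to 1
  Position 6 ('c'): continues run of 'c', length=2
  Position 7 ('a'): new char, reset run to 1
  Position 8 ('c'): new char, reset run to 1
  Position 9 ('b'): new char, reset run to 1
  Position 10 ('c'): new char, reset run to 1
Longest run: 'c' with length 2

2


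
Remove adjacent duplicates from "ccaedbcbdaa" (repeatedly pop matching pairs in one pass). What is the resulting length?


Input: ccaedbcbdaa
Stack-based adjacent duplicate removal:
  Read 'c': push. Stack: c
  Read 'c': matches stack top 'c' => pop. Stack: (empty)
  Read 'a': push. Stack: a
  Read 'e': push. Stack: ae
  Read 'd': push. Stack: aed
  Read 'b': push. Stack: aedb
  Read 'c': push. Stack: aedbc
  Read 'b': push. Stack: aedbcb
  Read 'd': push. Stack: aedbcbd
  Read 'a': push. Stack: aedbcbda
  Read 'a': matches stack top 'a' => pop. Stack: aedbcbd
Final stack: "aedbcbd" (length 7)

7


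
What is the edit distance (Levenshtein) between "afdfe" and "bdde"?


Computing edit distance: "afdfe" -> "bdde"
DP table:
           b    d    d    e
      0    1    2    3    4
  a   1    1    2    3    4
  f   2    2    2    3    4
  d   3    3    2    2    3
  f   4    4    3    3    3
  e   5    5    4    4    3
Edit distance = dp[5][4] = 3

3


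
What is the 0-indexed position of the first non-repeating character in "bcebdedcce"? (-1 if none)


Input: bcebdedcce
Character frequencies:
  'b': 2
  'c': 3
  'd': 2
  'e': 3
Scanning left to right for freq == 1:
  Position 0 ('b'): freq=2, skip
  Position 1 ('c'): freq=3, skip
  Position 2 ('e'): freq=3, skip
  Position 3 ('b'): freq=2, skip
  Position 4 ('d'): freq=2, skip
  Position 5 ('e'): freq=3, skip
  Position 6 ('d'): freq=2, skip
  Position 7 ('c'): freq=3, skip
  Position 8 ('c'): freq=3, skip
  Position 9 ('e'): freq=3, skip
  No unique character found => answer = -1

-1


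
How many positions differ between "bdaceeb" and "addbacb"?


Comparing "bdaceeb" and "addbacb" position by position:
  Position 0: 'b' vs 'a' => DIFFER
  Position 1: 'd' vs 'd' => same
  Position 2: 'a' vs 'd' => DIFFER
  Position 3: 'c' vs 'b' => DIFFER
  Position 4: 'e' vs 'a' => DIFFER
  Position 5: 'e' vs 'c' => DIFFER
  Position 6: 'b' vs 'b' => same
Positions that differ: 5

5


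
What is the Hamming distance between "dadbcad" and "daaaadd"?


Comparing "dadbcad" and "daaaadd" position by position:
  Position 0: 'd' vs 'd' => same
  Position 1: 'a' vs 'a' => same
  Position 2: 'd' vs 'a' => differ
  Position 3: 'b' vs 'a' => differ
  Position 4: 'c' vs 'a' => differ
  Position 5: 'a' vs 'd' => differ
  Position 6: 'd' vs 'd' => same
Total differences (Hamming distance): 4

4


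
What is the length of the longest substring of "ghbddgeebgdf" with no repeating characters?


Input: "ghbddgeebgdf"
Sliding window (track last position of each char):
  Position 0 ('g'): window [0,0] length 1 -- new best
  Position 1 ('h'): window [0,1] length 2 -- new best
  Position 2 ('b'): window [0,2] length 3 -- new best
  Position 3 ('d'): window [0,3] length 4 -- new best
  Position 4 ('d'): repeat (last at 3), move window start to 4
  Position 4 ('d'): window [4,4] length 1
  Position 5 ('g'): window [4,5] length 2
  Position 6 ('e'): window [4,6] length 3
  Position 7 ('e'): repeat (last at 6), move window start to 7
  Position 7 ('e'): window [7,7] length 1
  Position 8 ('b'): window [7,8] length 2
  Position 9 ('g'): window [7,9] length 3
  Position 10 ('d'): window [7,10] length 4
  Position 11 ('f'): window [7,11] length 5 -- new best
Longest substring with no repeats: "ebgdf" with length 5

5


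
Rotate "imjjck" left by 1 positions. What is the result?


Input: "imjjck", rotate left by 1
First 1 characters: "i"
Remaining characters: "mjjck"
Concatenate remaining + first: "mjjck" + "i" = "mjjcki"

mjjcki


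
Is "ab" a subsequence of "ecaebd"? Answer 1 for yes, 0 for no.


Check if "ab" is a subsequence of "ecaebd"
Greedy scan:
  Position 0 ('e'): no match needed
  Position 1 ('c'): no match needed
  Position 2 ('a'): matches sub[0] = 'a'
  Position 3 ('e'): no match needed
  Position 4 ('b'): matches sub[1] = 'b'
  Position 5 ('d'): no match needed
All 2 characters matched => is a subsequence

1


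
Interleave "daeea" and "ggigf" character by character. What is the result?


Interleaving "daeea" and "ggigf":
  Position 0: 'd' from first, 'g' from second => "dg"
  Position 1: 'a' from first, 'g' from second => "ag"
  Position 2: 'e' from first, 'i' from second => "ei"
  Position 3: 'e' from first, 'g' from second => "eg"
  Position 4: 'a' from first, 'f' from second => "af"
Result: dgageiegaf

dgageiegaf


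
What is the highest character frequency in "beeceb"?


Input: beeceb
Character counts:
  'b': 2
  'c': 1
  'e': 3
Maximum frequency: 3

3


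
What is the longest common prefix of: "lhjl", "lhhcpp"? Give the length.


Words: lhjl, lhhcpp
  Position 0: all 'l' => match
  Position 1: all 'h' => match
  Position 2: ('j', 'h') => mismatch, stop
LCP = "lh" (length 2)

2


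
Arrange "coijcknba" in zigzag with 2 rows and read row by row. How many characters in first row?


Zigzag "coijcknba" into 2 rows:
Placing characters:
  'c' => row 0
  'o' => row 1
  'i' => row 0
  'j' => row 1
  'c' => row 0
  'k' => row 1
  'n' => row 0
  'b' => row 1
  'a' => row 0
Rows:
  Row 0: "cicna"
  Row 1: "ojkb"
First row length: 5

5


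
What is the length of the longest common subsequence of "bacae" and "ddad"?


LCS of "bacae" and "ddad"
DP table:
           d    d    a    d
      0    0    0    0    0
  b   0    0    0    0    0
  a   0    0    0    1    1
  c   0    0    0    1    1
  a   0    0    0    1    1
  e   0    0    0    1    1
LCS length = dp[5][4] = 1

1


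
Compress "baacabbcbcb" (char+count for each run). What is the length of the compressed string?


Input: baacabbcbcb
Runs:
  'b' x 1 => "b1"
  'a' x 2 => "a2"
  'c' x 1 => "c1"
  'a' x 1 => "a1"
  'b' x 2 => "b2"
  'c' x 1 => "c1"
  'b' x 1 => "b1"
  'c' x 1 => "c1"
  'b' x 1 => "b1"
Compressed: "b1a2c1a1b2c1b1c1b1"
Compressed length: 18

18


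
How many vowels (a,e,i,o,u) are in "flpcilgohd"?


Input: flpcilgohd
Checking each character:
  'f' at position 0: consonant
  'l' at position 1: consonant
  'p' at position 2: consonant
  'c' at position 3: consonant
  'i' at position 4: vowel (running total: 1)
  'l' at position 5: consonant
  'g' at position 6: consonant
  'o' at position 7: vowel (running total: 2)
  'h' at position 8: consonant
  'd' at position 9: consonant
Total vowels: 2

2


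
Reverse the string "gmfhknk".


Input: gmfhknk
Reading characters right to left:
  Position 6: 'k'
  Position 5: 'n'
  Position 4: 'k'
  Position 3: 'h'
  Position 2: 'f'
  Position 1: 'm'
  Position 0: 'g'
Reversed: knkhfmg

knkhfmg


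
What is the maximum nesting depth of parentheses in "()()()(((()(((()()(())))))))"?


Input: "()()()(((()(((()()(())))))))"
Tracking depth:
  Position 0 '(': depth becomes 1
  Position 1 ')': depth becomes 0
  Position 2 '(': depth becomes 1
  Position 3 ')': depth becomes 0
  Position 4 '(': depth becomes 1
  Position 5 ')': depth becomes 0
  Position 6 '(': depth becomes 1
  Position 7 '(': depth becomes 2
  Position 8 '(': depth becomes 3
  Position 9 '(': depth becomes 4
  Position 10 ')': depth becomes 3
  Position 11 '(': depth becomes 4
  Position 12 '(': depth becomes 5
  Position 13 '(': depth becomes 6
  Position 14 '(': depth becomes 7
  Position 15 ')': depth becomes 6
  Position 16 '(': depth becomes 7
  Position 17 ')': depth becomes 6
  Position 18 '(': depth becomes 7
  Position 19 '(': depth becomes 8
  Position 20 ')': depth becomes 7
  Position 21 ')': depth becomes 6
  Position 22 ')': depth becomes 5
  Position 23 ')': depth becomes 4
  Position 24 ')': depth becomes 3
  Position 25 ')': depth becomes 2
  Position 26 ')': depth becomes 1
  Position 27 ')': depth becomes 0
Maximum depth reached: 8

8


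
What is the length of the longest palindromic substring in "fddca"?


Input: "fddca"
Checking substrings for palindromes:
  [1:3] "dd" (len 2) => palindrome
Longest palindromic substring: "dd" with length 2

2


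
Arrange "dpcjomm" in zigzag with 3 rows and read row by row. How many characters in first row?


Zigzag "dpcjomm" into 3 rows:
Placing characters:
  'd' => row 0
  'p' => row 1
  'c' => row 2
  'j' => row 1
  'o' => row 0
  'm' => row 1
  'm' => row 2
Rows:
  Row 0: "do"
  Row 1: "pjm"
  Row 2: "cm"
First row length: 2

2


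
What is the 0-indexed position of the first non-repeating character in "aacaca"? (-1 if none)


Input: aacaca
Character frequencies:
  'a': 4
  'c': 2
Scanning left to right for freq == 1:
  Position 0 ('a'): freq=4, skip
  Position 1 ('a'): freq=4, skip
  Position 2 ('c'): freq=2, skip
  Position 3 ('a'): freq=4, skip
  Position 4 ('c'): freq=2, skip
  Position 5 ('a'): freq=4, skip
  No unique character found => answer = -1

-1


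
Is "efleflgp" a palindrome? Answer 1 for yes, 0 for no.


Input: efleflgp
Reversed: pglfelfe
  Compare pos 0 ('e') with pos 7 ('p'): MISMATCH
  Compare pos 1 ('f') with pos 6 ('g'): MISMATCH
  Compare pos 2 ('l') with pos 5 ('l'): match
  Compare pos 3 ('e') with pos 4 ('f'): MISMATCH
Result: not a palindrome

0


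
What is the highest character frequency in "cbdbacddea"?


Input: cbdbacddea
Character counts:
  'a': 2
  'b': 2
  'c': 2
  'd': 3
  'e': 1
Maximum frequency: 3

3


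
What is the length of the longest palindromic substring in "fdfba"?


Input: "fdfba"
Checking substrings for palindromes:
  [0:3] "fdf" (len 3) => palindrome
Longest palindromic substring: "fdf" with length 3

3


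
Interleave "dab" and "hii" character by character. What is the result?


Interleaving "dab" and "hii":
  Position 0: 'd' from first, 'h' from second => "dh"
  Position 1: 'a' from first, 'i' from second => "ai"
  Position 2: 'b' from first, 'i' from second => "bi"
Result: dhaibi

dhaibi


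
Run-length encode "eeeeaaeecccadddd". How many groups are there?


Input: eeeeaaeecccadddd
Scanning for consecutive runs:
  Group 1: 'e' x 4 (positions 0-3)
  Group 2: 'a' x 2 (positions 4-5)
  Group 3: 'e' x 2 (positions 6-7)
  Group 4: 'c' x 3 (positions 8-10)
  Group 5: 'a' x 1 (positions 11-11)
  Group 6: 'd' x 4 (positions 12-15)
Total groups: 6

6


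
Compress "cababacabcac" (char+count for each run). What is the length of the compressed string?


Input: cababacabcac
Runs:
  'c' x 1 => "c1"
  'a' x 1 => "a1"
  'b' x 1 => "b1"
  'a' x 1 => "a1"
  'b' x 1 => "b1"
  'a' x 1 => "a1"
  'c' x 1 => "c1"
  'a' x 1 => "a1"
  'b' x 1 => "b1"
  'c' x 1 => "c1"
  'a' x 1 => "a1"
  'c' x 1 => "c1"
Compressed: "c1a1b1a1b1a1c1a1b1c1a1c1"
Compressed length: 24

24
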